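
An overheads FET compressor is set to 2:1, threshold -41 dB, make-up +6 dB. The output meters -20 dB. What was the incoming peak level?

-11 dB

Remove make-up: -20 − 6 = -26 dB.
Post-compression overshoot = -26 − (-41) = 15 dB.
Undo the ratio: input overshoot = 15 × 2 = 30 dB, giving input = -11 dB.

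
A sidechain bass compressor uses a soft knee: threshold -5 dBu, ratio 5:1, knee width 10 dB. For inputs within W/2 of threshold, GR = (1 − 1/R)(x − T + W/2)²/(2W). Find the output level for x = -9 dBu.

x − T + W/2 = -9 − (-5) + 5 = 1.
GR = (1 − 1/5) × 1² / 20 = 0.8 × 1 / 20 = 0.04 dB.
Output = -9 − 0.04 = -9.04 dBu.

-9.04 dBu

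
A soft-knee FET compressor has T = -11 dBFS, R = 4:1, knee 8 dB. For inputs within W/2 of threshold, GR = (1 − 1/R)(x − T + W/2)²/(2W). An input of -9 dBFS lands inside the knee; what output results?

-10.6875 dBFS

x − T + W/2 = -9 − (-11) + 4 = 6.
GR = (1 − 1/4) × 6² / 16 = 0.75 × 36 / 16 = 1.6875 dB.
Output = -9 − 1.6875 = -10.6875 dBFS.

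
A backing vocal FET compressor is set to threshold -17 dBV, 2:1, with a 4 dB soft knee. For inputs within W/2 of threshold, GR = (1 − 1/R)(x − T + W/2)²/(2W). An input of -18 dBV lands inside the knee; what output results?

x − T + W/2 = -18 − (-17) + 2 = 1.
GR = (1 − 1/2) × 1² / 8 = 0.5 × 1 / 8 = 0.0625 dB.
Output = -18 − 0.0625 = -18.0625 dBV.

-18.0625 dBV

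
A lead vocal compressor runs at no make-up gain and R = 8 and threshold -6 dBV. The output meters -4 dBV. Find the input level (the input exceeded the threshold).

The compressed level sits -4 − (-6) = 2 dB over threshold.
Undo the ratio: input overshoot = 2 × 8 = 16 dB, giving input = 10 dBV.

10 dBV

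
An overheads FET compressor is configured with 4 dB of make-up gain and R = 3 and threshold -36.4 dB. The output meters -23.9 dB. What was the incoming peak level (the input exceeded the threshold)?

Before make-up, the level was -23.9 − 4 = -27.9 dB.
The compressed level sits -27.9 − (-36.4) = 8.5 dB over threshold.
Before 3:1 compression the overshoot was 8.5 × 3 = 25.5 dB, so input = -36.4 + 25.5 = -10.9 dB.

-10.9 dB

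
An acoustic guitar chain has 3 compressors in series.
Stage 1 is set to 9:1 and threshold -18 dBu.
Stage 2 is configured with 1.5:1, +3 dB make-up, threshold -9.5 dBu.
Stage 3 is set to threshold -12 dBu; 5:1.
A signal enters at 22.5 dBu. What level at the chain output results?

-11.7 dBu

Stage 1: overshoot 40.5 dB → 40.5/9 = 4.5 dB → -13.5 dBu.
Stage 2: -13.5 dBu ≤ -9.5 dBu, so stage 2 doesn't engage; make-up brings it to -10.5 dBu.
Stage 3: 1.5 dB above -12 dBu, reduced 5:1 to 0.3 dB above → -11.7 dBu.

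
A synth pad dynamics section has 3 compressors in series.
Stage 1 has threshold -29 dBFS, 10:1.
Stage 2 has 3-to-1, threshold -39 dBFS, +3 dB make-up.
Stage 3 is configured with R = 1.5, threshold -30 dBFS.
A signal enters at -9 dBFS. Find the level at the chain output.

Stage 1: 20 dB above -29 dBFS, reduced 10:1 to 2 dB above → -27 dBFS.
Stage 2: 12 dB above -39 dBFS, reduced 3:1 to 4 dB above → -35 dBFS; +3 dB make-up → -32 dBFS.
Stage 3: -32 dBFS ≤ -30 dBFS, so stage 3 doesn't engage; output -32 dBFS.

-32 dBFS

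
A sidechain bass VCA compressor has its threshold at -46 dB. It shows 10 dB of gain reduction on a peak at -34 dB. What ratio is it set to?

Input overshoot = -34 − (-46) = 12 dB.
Output overshoot = 12 − 10 = 2 dB.
Ratio = input overshoot / output overshoot = 12 / 2 = 6.

6:1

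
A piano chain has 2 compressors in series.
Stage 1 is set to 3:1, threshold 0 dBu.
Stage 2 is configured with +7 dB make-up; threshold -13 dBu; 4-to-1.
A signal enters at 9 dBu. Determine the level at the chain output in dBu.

Stage 1: 9 dBu is 9 dB over 0 dBu; at 3:1 that becomes 3 dB over, giving 3 dBu.
Stage 2: 16 dB above -13 dBu, reduced 4:1 to 4 dB above → -9 dBu; +7 dB make-up → -2 dBu.

-2 dBu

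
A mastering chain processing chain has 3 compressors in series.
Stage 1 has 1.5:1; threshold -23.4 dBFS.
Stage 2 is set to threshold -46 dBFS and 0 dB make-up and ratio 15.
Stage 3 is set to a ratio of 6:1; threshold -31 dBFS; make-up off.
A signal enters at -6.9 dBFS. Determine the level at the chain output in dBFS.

-43.76 dBFS

Stage 1: 16.5 dB above -23.4 dBFS, reduced 1.5:1 to 11 dB above → -12.4 dBFS.
Stage 2: 33.6 dB above -46 dBFS, reduced 15:1 to 2.24 dB above → -43.76 dBFS.
Stage 3: -43.76 dBFS ≤ -31 dBFS, so stage 3 doesn't engage; output -43.76 dBFS.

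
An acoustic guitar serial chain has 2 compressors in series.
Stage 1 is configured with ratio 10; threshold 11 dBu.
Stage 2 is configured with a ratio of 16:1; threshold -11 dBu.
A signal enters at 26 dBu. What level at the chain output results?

-9.53125 dBu

Stage 1: 15 dB above 11 dBu, reduced 10:1 to 1.5 dB above → 12.5 dBu.
Stage 2: overshoot 23.5 dB → 23.5/16 = 1.46875 dB → -9.53125 dBu.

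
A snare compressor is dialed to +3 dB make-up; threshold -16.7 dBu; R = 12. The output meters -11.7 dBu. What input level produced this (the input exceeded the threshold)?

Before make-up, the level was -11.7 − 3 = -14.7 dBu.
That's 2 dB above the -16.7 dBu threshold.
Input overshoot = R × output overshoot = 24 dB → input = -16.7 + 24 = 7.3 dBu.

7.3 dBu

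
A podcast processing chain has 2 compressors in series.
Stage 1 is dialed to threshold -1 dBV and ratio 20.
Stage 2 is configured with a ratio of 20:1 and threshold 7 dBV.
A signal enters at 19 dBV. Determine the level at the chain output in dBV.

Stage 1: overshoot 20 dB → 20/20 = 1 dB → 0 dBV.
Stage 2: 0 dBV ≤ 7 dBV, so stage 2 doesn't engage; output 0 dBV.

0 dBV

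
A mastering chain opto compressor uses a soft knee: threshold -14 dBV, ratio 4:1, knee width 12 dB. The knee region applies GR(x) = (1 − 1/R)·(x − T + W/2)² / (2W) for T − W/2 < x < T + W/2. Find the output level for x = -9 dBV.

-12.78125 dBV

x − T + W/2 = -9 − (-14) + 6 = 11.
GR = (1 − 1/4) × 11² / 24 = 0.75 × 121 / 24 = 3.78125 dB.
Output = -9 − 3.78125 = -12.78125 dBV.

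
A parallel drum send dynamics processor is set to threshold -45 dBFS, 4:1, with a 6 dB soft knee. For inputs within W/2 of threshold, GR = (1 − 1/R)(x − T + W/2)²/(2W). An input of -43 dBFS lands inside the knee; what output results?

x − T + W/2 = -43 − (-45) + 3 = 5.
GR = (1 − 1/4) × 5² / 12 = 0.75 × 25 / 12 = 1.5625 dB.
Output = -43 − 1.5625 = -44.5625 dBFS.

-44.5625 dBFS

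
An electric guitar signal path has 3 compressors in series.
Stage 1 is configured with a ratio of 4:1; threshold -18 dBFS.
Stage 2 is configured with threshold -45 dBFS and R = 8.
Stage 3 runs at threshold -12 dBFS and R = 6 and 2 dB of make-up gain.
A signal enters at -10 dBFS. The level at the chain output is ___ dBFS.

-39.375 dBFS

Stage 1: 8 dB above -18 dBFS, reduced 4:1 to 2 dB above → -16 dBFS.
Stage 2: overshoot 29 dB → 29/8 = 3.625 dB → -41.375 dBFS.
Stage 3: -41.375 dBFS ≤ -12 dBFS, so stage 3 doesn't engage; make-up brings it to -39.375 dBFS.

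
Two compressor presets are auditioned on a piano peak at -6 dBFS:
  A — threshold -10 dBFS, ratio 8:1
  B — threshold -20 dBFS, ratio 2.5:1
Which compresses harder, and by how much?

A: GR = 4 − 4/8 = 3.5 dB.
B: GR = 14 − 14/2.5 = 8.4 dB.
B applies 4.9 dB more gain reduction.

B, by 4.9 dB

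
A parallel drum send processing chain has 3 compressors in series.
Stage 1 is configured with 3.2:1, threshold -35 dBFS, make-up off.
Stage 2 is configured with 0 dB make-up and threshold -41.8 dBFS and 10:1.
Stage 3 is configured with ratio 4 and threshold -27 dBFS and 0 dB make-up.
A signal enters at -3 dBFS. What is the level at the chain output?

Stage 1: -3 dBFS is 32 dB over -35 dBFS; at 3.2:1 that becomes 10 dB over, giving -25 dBFS.
Stage 2: overshoot 16.8 dB → 16.8/10 = 1.68 dB → -40.12 dBFS.
Stage 3: below threshold (-40.12 ≤ -27); passes unchanged; output -40.12 dBFS.

-40.12 dBFS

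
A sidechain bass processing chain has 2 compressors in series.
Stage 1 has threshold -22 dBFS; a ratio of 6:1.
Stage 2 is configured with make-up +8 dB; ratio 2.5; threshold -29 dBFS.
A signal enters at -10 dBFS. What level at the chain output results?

-17.4 dBFS

Stage 1: -10 dBFS is 12 dB over -22 dBFS; at 6:1 that becomes 2 dB over, giving -20 dBFS.
Stage 2: 9 dB above -29 dBFS, reduced 2.5:1 to 3.6 dB above → -25.4 dBFS; +8 dB make-up → -17.4 dBFS.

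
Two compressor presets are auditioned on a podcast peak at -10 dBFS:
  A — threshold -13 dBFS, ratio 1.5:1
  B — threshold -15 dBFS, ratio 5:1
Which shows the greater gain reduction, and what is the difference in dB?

B, by 3 dB

A: overshoot 3 dB → output overshoot 2 dB → GR 1 dB.
B: overshoot 5 dB → output overshoot 1 dB → GR 4 dB.
B applies 3 dB more gain reduction.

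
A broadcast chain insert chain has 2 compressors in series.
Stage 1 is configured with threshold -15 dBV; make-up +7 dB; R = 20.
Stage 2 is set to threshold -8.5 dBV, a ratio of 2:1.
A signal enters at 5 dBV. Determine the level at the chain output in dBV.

Stage 1: 5 dBV is 20 dB over -15 dBV; at 20:1 that becomes 1 dB over, giving -14 dBV; +7 dB make-up → -7 dBV.
Stage 2: overshoot 1.5 dB → 1.5/2 = 0.75 dB → -7.75 dBV.

-7.75 dBV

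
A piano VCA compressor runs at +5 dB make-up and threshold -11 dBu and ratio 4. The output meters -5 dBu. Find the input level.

-7 dBu

Before make-up, the level was -5 − 5 = -10 dBu.
Post-compression overshoot = -10 − (-11) = 1 dB.
Input overshoot = R × output overshoot = 4 dB → input = -11 + 4 = -7 dBu.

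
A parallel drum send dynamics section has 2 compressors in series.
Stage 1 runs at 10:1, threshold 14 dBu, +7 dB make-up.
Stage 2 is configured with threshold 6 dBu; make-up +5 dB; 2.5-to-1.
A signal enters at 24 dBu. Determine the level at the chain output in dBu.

17.4 dBu

Stage 1: 10 dB above 14 dBu, reduced 10:1 to 1 dB above → 15 dBu; +7 dB make-up → 22 dBu.
Stage 2: overshoot 16 dB → 16/2.5 = 6.4 dB → 12.4 dBu; +5 dB make-up → 17.4 dBu.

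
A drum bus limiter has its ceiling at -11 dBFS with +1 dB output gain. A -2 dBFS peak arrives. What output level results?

A brickwall limiter is an ∞:1 compressor: any input above the ceiling is clamped to -11 dBFS.
Output gain then adds 1 dB: -11 + 1 = -10 dBFS.

-10 dBFS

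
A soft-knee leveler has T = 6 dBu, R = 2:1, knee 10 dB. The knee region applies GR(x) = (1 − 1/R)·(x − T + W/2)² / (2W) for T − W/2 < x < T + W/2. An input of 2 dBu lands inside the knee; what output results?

1.975 dBu

x − T + W/2 = 2 − 6 + 5 = 1.
GR = (1 − 1/2) × 1² / 20 = 0.5 × 1 / 20 = 0.025 dB.
Output = 2 − 0.025 = 1.975 dBu.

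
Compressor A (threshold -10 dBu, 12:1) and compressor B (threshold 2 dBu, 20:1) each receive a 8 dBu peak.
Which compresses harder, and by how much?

A, by 10.8 dB

A: overshoot 18 dB → output overshoot 1.5 dB → GR 16.5 dB.
B: overshoot 6 dB → output overshoot 0.3 dB → GR 5.7 dB.
A reduces 10.8 dB more.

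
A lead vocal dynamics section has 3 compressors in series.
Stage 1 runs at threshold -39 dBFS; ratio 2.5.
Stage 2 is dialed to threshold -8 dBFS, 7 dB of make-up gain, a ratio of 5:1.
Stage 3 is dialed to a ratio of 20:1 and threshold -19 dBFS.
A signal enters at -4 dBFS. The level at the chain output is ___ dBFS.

-18.95 dBFS

Stage 1: 35 dB above -39 dBFS, reduced 2.5:1 to 14 dB above → -25 dBFS.
Stage 2: -25 dBFS is at or below the -8 dBFS threshold — no compression; make-up brings it to -18 dBFS.
Stage 3: -18 dBFS is 1 dB over -19 dBFS; at 20:1 that becomes 0.05 dB over, giving -18.95 dBFS.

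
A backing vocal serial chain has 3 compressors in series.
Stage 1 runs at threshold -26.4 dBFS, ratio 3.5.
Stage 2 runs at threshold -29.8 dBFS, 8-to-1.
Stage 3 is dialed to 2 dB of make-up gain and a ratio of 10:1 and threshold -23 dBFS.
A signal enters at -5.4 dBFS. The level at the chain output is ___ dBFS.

Stage 1: overshoot 21 dB → 21/3.5 = 6 dB → -20.4 dBFS.
Stage 2: overshoot 9.4 dB → 9.4/8 = 1.175 dB → -28.625 dBFS.
Stage 3: -28.625 dBFS ≤ -23 dBFS, so stage 3 doesn't engage; make-up brings it to -26.625 dBFS.

-26.625 dBFS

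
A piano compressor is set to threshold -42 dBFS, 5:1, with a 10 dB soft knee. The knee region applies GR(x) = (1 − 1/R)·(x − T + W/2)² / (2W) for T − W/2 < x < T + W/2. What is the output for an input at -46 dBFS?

-46.04 dBFS

x − T + W/2 = -46 − (-42) + 5 = 1.
GR = (1 − 1/5) × 1² / 20 = 0.8 × 1 / 20 = 0.04 dB.
Output = -46 − 0.04 = -46.04 dBFS.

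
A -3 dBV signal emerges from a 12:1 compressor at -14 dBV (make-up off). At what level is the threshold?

Gain reduction = -3 − (-14) = 11 dB; output overshoot = GR / (R − 1) = 11 / 11 = 1 dB.
Threshold = output − output overshoot = -14 − 1 = -15 dBV.

-15 dBV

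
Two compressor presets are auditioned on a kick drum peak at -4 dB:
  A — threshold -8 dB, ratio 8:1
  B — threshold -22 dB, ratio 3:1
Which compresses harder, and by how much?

A: 4 dB over, compressed to 0.5 dB over, so 3.5 dB of GR.
B: 18 dB over, compressed to 6 dB over, so 12 dB of GR.
Difference: 8.5 dB in favour of B.

B, by 8.5 dB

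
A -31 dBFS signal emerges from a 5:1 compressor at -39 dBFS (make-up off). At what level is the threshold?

Gain reduction = -31 − (-39) = 8 dB; output overshoot = GR / (R − 1) = 8 / 4 = 2 dB.
Threshold = output − output overshoot = -39 − 2 = -41 dBFS.

-41 dBFS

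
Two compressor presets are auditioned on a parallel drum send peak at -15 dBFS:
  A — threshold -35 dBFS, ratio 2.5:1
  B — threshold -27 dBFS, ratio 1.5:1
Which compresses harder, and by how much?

A: 20 dB over, compressed to 8 dB over, so 12 dB of GR.
B: 12 dB over, compressed to 8 dB over, so 4 dB of GR.
Difference: 8 dB in favour of A.

A, by 8 dB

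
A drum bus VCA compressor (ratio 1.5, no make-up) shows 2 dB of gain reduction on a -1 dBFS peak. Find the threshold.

-7 dBFS

Input is 6 dB above T (since output overshoot × R = input overshoot: (-3 − T)·1.5 = -1 − T gives T = -7 dBFS).
Check: -7 + (-1 − (-7))/1.5 = -7 + 4 = -3 dBFS. ✓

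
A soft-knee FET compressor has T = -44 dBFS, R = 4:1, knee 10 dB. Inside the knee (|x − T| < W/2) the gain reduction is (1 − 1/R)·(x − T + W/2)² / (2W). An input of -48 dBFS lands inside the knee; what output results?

x − T + W/2 = -48 − (-44) + 5 = 1.
GR = (1 − 1/4) × 1² / 20 = 0.75 × 1 / 20 = 0.0375 dB.
Output = -48 − 0.0375 = -48.0375 dBFS.

-48.0375 dBFS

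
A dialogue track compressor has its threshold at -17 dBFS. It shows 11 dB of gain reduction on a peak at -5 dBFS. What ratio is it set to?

12:1

Input overshoot = -5 − (-17) = 12 dB.
Output overshoot = 12 − 11 = 1 dB.
Ratio = input overshoot / output overshoot = 12 / 1 = 12.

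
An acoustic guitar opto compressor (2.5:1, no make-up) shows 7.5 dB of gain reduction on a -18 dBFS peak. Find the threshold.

Input is 12.5 dB above T (since output overshoot × R = input overshoot: (-25.5 − T)·2.5 = -18 − T gives T = -30.5 dBFS).
Check: -30.5 + (-18 − (-30.5))/2.5 = -30.5 + 5 = -25.5 dBFS. ✓

-30.5 dBFS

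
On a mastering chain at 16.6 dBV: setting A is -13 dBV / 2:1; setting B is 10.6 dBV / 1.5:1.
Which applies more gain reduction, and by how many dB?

A: overshoot 29.6 dB → output overshoot 14.8 dB → GR 14.8 dB.
B: overshoot 6 dB → output overshoot 4 dB → GR 2 dB.
A reduces 12.8 dB more.

A, by 12.8 dB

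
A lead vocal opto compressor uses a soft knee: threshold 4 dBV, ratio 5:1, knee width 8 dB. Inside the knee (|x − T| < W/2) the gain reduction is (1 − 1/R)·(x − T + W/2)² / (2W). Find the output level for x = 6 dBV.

4.2 dBV

x − T + W/2 = 6 − 4 + 4 = 6.
GR = (1 − 1/5) × 6² / 16 = 0.8 × 36 / 16 = 1.8 dB.
Output = 6 − 1.8 = 4.2 dBV.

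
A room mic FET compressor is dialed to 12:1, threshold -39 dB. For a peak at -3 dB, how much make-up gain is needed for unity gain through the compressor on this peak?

The peak compresses to -39 + 36/12 = -36 dB.
To reach -3 dB requires -3 − (-36) = 33 dB of make-up.

33 dB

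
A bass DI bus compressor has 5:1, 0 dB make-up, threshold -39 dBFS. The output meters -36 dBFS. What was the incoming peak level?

-24 dBFS

That's 3 dB above the -39 dBFS threshold.
Before 5:1 compression the overshoot was 3 × 5 = 15 dB, so input = -39 + 15 = -24 dBFS.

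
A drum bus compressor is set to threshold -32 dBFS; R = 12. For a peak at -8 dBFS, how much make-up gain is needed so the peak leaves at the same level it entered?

Without make-up, output = threshold + overshoot/12 = -32 + 2 = -30 dBFS.
Gap to target: 22 dB.

22 dB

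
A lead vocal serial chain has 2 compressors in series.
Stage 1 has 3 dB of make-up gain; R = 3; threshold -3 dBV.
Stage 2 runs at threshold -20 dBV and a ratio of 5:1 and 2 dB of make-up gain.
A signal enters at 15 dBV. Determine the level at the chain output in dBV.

Stage 1: overshoot 18 dB → 18/3 = 6 dB → 3 dBV; +3 dB make-up → 6 dBV.
Stage 2: 26 dB above -20 dBV, reduced 5:1 to 5.2 dB above → -14.8 dBV; +2 dB make-up → -12.8 dBV.

-12.8 dBV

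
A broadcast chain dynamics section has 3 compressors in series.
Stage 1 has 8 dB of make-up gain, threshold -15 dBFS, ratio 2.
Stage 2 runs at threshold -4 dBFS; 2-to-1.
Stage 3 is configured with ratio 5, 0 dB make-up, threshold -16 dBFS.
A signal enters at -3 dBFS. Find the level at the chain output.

-13.3 dBFS

Stage 1: 12 dB above -15 dBFS, reduced 2:1 to 6 dB above → -9 dBFS; +8 dB make-up → -1 dBFS.
Stage 2: 3 dB above -4 dBFS, reduced 2:1 to 1.5 dB above → -2.5 dBFS.
Stage 3: -2.5 dBFS is 13.5 dB over -16 dBFS; at 5:1 that becomes 2.7 dB over, giving -13.3 dBFS.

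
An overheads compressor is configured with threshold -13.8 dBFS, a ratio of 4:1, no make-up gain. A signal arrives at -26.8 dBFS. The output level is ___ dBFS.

-26.8 dBFS is 13 dB below the -13.8 dBFS threshold, so no gain reduction is applied.
Output = input = -26.8 dBFS.

-26.8 dBFS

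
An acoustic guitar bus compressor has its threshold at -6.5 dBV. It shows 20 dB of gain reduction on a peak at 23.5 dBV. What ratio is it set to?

Input overshoot = 23.5 − (-6.5) = 30 dB.
Output overshoot = 30 − 20 = 10 dB.
Ratio = input overshoot / output overshoot = 30 / 10 = 3.

3:1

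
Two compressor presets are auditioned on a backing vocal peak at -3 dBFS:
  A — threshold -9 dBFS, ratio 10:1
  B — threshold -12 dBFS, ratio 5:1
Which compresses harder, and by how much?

A: overshoot 6 dB → output overshoot 0.6 dB → GR 5.4 dB.
B: overshoot 9 dB → output overshoot 1.8 dB → GR 7.2 dB.
B applies 1.8 dB more gain reduction.

B, by 1.8 dB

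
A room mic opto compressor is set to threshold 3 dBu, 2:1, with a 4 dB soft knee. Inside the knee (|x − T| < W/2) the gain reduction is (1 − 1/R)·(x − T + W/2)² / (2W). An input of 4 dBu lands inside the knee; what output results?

3.4375 dBu

x − T + W/2 = 4 − 3 + 2 = 3.
GR = (1 − 1/2) × 3² / 8 = 0.5 × 9 / 8 = 0.5625 dB.
Output = 4 − 0.5625 = 3.4375 dBu.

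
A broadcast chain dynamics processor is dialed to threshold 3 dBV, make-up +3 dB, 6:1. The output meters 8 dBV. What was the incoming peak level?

15 dBV

Remove make-up: 8 − 3 = 5 dBV.
Post-compression overshoot = 5 − 3 = 2 dB.
Undo the ratio: input overshoot = 2 × 6 = 12 dB, giving input = 15 dBV.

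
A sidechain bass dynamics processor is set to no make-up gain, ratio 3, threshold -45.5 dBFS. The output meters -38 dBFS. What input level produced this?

Post-compression overshoot = -38 − (-45.5) = 7.5 dB.
Input overshoot = R × output overshoot = 22.5 dB → input = -45.5 + 22.5 = -23 dBFS.

-23 dBFS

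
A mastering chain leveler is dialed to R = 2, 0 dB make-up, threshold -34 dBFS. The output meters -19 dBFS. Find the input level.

-4 dBFS

The compressed level sits -19 − (-34) = 15 dB over threshold.
Undo the ratio: input overshoot = 15 × 2 = 30 dB, giving input = -4 dBFS.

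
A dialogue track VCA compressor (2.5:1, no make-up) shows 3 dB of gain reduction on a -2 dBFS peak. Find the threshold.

Let T be the threshold. Output overshoot = (input overshoot)/R, so -5 − T = (-2 − T)/2.5.
2.5·(-5 − T) = -2 − T → 1.5·T = -12.5 − (-2) = -10.5.
T = -10.5/1.5 = -7 dBFS.

-7 dBFS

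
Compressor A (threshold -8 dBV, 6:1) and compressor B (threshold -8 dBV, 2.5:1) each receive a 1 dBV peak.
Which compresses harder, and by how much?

A: GR = 9 − 9/6 = 7.5 dB.
B: GR = 9 − 9/2.5 = 5.4 dB.
A reduces 2.1 dB more.

A, by 2.1 dB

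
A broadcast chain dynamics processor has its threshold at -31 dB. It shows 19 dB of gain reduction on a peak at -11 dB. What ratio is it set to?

20:1

Input overshoot = -11 − (-31) = 20 dB.
Output overshoot = 20 − 19 = 1 dB.
Ratio = input overshoot / output overshoot = 20 / 1 = 20.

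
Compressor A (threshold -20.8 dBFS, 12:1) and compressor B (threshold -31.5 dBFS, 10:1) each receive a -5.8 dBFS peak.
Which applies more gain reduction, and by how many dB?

B, by 9.38 dB

A: GR = 15 − 15/12 = 13.75 dB.
B: GR = 25.7 − 25.7/10 = 23.13 dB.
Difference: 9.38 dB in favour of B.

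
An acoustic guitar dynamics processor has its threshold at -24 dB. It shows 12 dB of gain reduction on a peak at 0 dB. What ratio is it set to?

Input overshoot = 0 − (-24) = 24 dB.
Output overshoot = 24 − 12 = 12 dB.
Ratio = input overshoot / output overshoot = 24 / 12 = 2.

2:1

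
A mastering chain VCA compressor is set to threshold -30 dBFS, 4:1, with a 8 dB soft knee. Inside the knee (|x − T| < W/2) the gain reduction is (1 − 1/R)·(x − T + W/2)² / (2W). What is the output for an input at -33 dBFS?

x − T + W/2 = -33 − (-30) + 4 = 1.
GR = (1 − 1/4) × 1² / 16 = 0.75 × 1 / 16 = 0.046875 dB.
Output = -33 − 0.046875 = -33.046875 dBFS.

-33.046875 dBFS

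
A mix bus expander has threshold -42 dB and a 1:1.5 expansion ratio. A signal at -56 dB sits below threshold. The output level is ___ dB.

Undershoot = (-42) − (-56) = 14 dB.
At 1:1.5, that expands to 21 dB under threshold.
Output = -42 − 21 = -63 dB.

-63 dB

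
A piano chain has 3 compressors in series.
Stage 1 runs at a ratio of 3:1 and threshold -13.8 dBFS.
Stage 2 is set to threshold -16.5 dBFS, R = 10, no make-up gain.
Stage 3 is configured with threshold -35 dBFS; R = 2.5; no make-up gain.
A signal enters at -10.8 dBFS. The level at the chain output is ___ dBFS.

Stage 1: -10.8 dBFS is 3 dB over -13.8 dBFS; at 3:1 that becomes 1 dB over, giving -12.8 dBFS.
Stage 2: 3.7 dB above -16.5 dBFS, reduced 10:1 to 0.37 dB above → -16.13 dBFS.
Stage 3: 18.87 dB above -35 dBFS, reduced 2.5:1 to 7.548 dB above → -27.452 dBFS.

-27.452 dBFS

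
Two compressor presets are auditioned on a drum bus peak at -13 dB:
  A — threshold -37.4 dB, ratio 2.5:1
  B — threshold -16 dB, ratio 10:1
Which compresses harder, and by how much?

A, by 11.94 dB

A: 24.4 dB over, compressed to 9.76 dB over, so 14.64 dB of GR.
B: 3 dB over, compressed to 0.3 dB over, so 2.7 dB of GR.
Difference: 11.94 dB in favour of A.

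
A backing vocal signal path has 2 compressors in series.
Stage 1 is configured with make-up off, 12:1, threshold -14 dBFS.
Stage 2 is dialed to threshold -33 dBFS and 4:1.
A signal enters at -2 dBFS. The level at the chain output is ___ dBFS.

-28 dBFS

Stage 1: -2 dBFS is 12 dB over -14 dBFS; at 12:1 that becomes 1 dB over, giving -13 dBFS.
Stage 2: 20 dB above -33 dBFS, reduced 4:1 to 5 dB above → -28 dBFS.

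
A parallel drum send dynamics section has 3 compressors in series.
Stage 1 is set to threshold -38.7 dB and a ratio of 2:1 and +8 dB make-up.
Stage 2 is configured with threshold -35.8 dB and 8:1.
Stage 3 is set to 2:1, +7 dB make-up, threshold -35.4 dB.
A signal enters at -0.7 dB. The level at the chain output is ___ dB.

Stage 1: overshoot 38 dB → 38/2 = 19 dB → -19.7 dB; +8 dB make-up → -11.7 dB.
Stage 2: -11.7 dB is 24.1 dB over -35.8 dB; at 8:1 that becomes 3.0125 dB over, giving -32.7875 dB.
Stage 3: 2.6125 dB above -35.4 dB, reduced 2:1 to 1.30625 dB above → -34.09375 dB; +7 dB make-up → -27.09375 dB.

-27.09375 dB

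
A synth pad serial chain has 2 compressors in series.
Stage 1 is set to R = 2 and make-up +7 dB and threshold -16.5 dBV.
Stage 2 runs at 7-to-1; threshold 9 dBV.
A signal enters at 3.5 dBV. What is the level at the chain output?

Stage 1: overshoot 20 dB → 20/2 = 10 dB → -6.5 dBV; +7 dB make-up → 0.5 dBV.
Stage 2: 0.5 dBV ≤ 9 dBV, so stage 2 doesn't engage; output 0.5 dBV.

0.5 dBV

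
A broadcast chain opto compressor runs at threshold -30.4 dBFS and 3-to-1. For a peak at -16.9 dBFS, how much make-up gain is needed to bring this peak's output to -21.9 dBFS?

4 dB

Overshoot 13.5 dB → 13.5/3 = 4.5 dB after compression, so the compressed level is -30.4 + 4.5 = -25.9 dBFS.
Make-up = target − compressed = -21.9 − (-25.9) = 4 dB.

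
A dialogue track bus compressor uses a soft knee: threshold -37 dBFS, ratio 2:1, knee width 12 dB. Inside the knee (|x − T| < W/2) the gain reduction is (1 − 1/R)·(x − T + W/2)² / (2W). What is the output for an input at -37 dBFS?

x − T + W/2 = -37 − (-37) + 6 = 6.
GR = (1 − 1/2) × 6² / 24 = 0.5 × 36 / 24 = 0.75 dB.
Output = -37 − 0.75 = -37.75 dBFS.

-37.75 dBFS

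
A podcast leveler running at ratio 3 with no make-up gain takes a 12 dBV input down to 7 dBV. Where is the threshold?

4.5 dBV

Input is 7.5 dB above T (since output overshoot × R = input overshoot: (7 − T)·3 = 12 − T gives T = 4.5 dBV).
Check: 4.5 + (12 − 4.5)/3 = 4.5 + 2.5 = 7 dBV. ✓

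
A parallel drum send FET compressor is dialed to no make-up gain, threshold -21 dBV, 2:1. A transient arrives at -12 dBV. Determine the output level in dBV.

Overshoot: -12 − (-21) = 9 dB.
The 9 dB excess becomes 4.5 dB after 2:1 reduction.
That puts the output at -16.5 dBV.

-16.5 dBV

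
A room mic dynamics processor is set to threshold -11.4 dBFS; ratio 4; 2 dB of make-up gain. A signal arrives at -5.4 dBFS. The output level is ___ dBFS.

Overshoot: -5.4 − (-11.4) = 6 dB.
4:1 compression reduces that to 6/4 = 1.5 dB over.
Output = -11.4 + 1.5 = -9.9 dBFS; make-up adds 2 dB, giving -7.9 dBFS.

-7.9 dBFS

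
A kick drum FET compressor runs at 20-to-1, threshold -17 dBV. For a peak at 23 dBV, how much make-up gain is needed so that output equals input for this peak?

38 dB

The peak compresses to -17 + 40/20 = -15 dBV.
To reach 23 dBV requires 23 − (-15) = 38 dB of make-up.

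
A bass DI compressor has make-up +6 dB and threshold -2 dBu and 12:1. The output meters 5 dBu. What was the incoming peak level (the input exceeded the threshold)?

Before make-up, the level was 5 − 6 = -1 dBu.
Post-compression overshoot = -1 − (-2) = 1 dB.
Before 12:1 compression the overshoot was 1 × 12 = 12 dB, so input = -2 + 12 = 10 dBu.

10 dBu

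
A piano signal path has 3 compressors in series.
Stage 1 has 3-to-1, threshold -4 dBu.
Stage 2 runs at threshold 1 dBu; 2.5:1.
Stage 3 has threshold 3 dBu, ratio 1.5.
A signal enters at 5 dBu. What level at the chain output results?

-1 dBu

Stage 1: overshoot 9 dB → 9/3 = 3 dB → -1 dBu.
Stage 2: -1 dBu is at or below the 1 dBu threshold — no compression; output -1 dBu.
Stage 3: below threshold (-1 ≤ 3); passes unchanged; output -1 dBu.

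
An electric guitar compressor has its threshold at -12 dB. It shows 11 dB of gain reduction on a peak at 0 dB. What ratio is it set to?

Input overshoot = 0 − (-12) = 12 dB.
Output overshoot = 12 − 11 = 1 dB.
Ratio = input overshoot / output overshoot = 12 / 1 = 12.

12:1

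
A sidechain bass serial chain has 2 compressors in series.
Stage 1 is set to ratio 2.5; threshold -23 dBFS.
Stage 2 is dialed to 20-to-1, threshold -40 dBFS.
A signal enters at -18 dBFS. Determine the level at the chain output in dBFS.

-39.05 dBFS

Stage 1: -18 dBFS is 5 dB over -23 dBFS; at 2.5:1 that becomes 2 dB over, giving -21 dBFS.
Stage 2: -21 dBFS is 19 dB over -40 dBFS; at 20:1 that becomes 0.95 dB over, giving -39.05 dBFS.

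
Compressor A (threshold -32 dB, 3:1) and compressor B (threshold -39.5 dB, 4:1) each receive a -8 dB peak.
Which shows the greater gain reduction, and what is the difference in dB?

A: overshoot 24 dB → output overshoot 8 dB → GR 16 dB.
B: overshoot 31.5 dB → output overshoot 7.875 dB → GR 23.625 dB.
Difference: 7.625 dB in favour of B.

B, by 7.625 dB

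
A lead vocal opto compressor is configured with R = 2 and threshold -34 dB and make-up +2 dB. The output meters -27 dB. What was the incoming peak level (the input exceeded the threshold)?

-24 dB

Before make-up, the level was -27 − 2 = -29 dB.
The compressed level sits -29 − (-34) = 5 dB over threshold.
Input overshoot = R × output overshoot = 10 dB → input = -34 + 10 = -24 dB.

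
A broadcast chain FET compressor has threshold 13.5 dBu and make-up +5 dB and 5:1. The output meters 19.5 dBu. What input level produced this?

18.5 dBu

Stripping the +5 dB make-up gives 14.5 dBu at the gain stage.
Post-compression overshoot = 14.5 − 13.5 = 1 dB.
Input overshoot = R × output overshoot = 5 dB → input = 13.5 + 5 = 18.5 dBu.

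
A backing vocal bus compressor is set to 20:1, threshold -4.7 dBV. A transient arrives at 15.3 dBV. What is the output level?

-3.7 dBV

15.3 dBV sits 20 dB over threshold.
20:1 compression reduces that to 20/20 = 1 dB over.
That puts the output at -3.7 dBV.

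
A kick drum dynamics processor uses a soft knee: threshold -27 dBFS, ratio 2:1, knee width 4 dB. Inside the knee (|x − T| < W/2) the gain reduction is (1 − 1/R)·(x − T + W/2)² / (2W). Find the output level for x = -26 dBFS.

-26.5625 dBFS

x − T + W/2 = -26 − (-27) + 2 = 3.
GR = (1 − 1/2) × 3² / 8 = 0.5 × 9 / 8 = 0.5625 dB.
Output = -26 − 0.5625 = -26.5625 dBFS.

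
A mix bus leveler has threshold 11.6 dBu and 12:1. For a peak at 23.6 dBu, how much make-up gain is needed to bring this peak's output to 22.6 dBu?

The peak compresses to 11.6 + 12/12 = 12.6 dBu.
To reach 22.6 dBu requires 22.6 − 12.6 = 10 dB of make-up.

10 dB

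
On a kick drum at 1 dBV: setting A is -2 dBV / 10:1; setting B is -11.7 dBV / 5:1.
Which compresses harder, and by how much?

B, by 7.46 dB

A: overshoot 3 dB → output overshoot 0.3 dB → GR 2.7 dB.
B: overshoot 12.7 dB → output overshoot 2.54 dB → GR 10.16 dB.
B reduces 7.46 dB more.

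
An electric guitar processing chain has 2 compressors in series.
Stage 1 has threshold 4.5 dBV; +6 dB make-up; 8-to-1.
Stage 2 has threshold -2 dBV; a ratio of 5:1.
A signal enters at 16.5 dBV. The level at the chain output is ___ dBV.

0.8 dBV

Stage 1: 12 dB above 4.5 dBV, reduced 8:1 to 1.5 dB above → 6 dBV; +6 dB make-up → 12 dBV.
Stage 2: 14 dB above -2 dBV, reduced 5:1 to 2.8 dB above → 0.8 dBV.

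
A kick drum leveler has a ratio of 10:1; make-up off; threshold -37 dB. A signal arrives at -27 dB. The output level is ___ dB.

-36 dB

Overshoot: -27 − (-37) = 10 dB.
At 10:1 the overshoot is divided by 10, leaving 1 dB above threshold.
So the level is -37 + 1 = -36 dB.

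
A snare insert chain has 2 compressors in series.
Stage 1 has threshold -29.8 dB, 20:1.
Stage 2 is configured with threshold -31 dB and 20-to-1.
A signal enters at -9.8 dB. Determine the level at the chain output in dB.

Stage 1: -9.8 dB is 20 dB over -29.8 dB; at 20:1 that becomes 1 dB over, giving -28.8 dB.
Stage 2: -28.8 dB is 2.2 dB over -31 dB; at 20:1 that becomes 0.11 dB over, giving -30.89 dB.

-30.89 dB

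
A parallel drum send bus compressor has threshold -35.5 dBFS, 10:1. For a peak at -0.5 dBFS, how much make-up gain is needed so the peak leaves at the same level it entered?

Without make-up, output = threshold + overshoot/10 = -35.5 + 3.5 = -32 dBFS.
Gap to target: 31.5 dB.

31.5 dB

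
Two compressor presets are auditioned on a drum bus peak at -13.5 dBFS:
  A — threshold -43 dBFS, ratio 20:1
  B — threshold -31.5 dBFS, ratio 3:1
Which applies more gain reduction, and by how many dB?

A: 29.5 dB over, compressed to 1.475 dB over, so 28.025 dB of GR.
B: 18 dB over, compressed to 6 dB over, so 12 dB of GR.
Difference: 16.025 dB in favour of A.

A, by 16.025 dB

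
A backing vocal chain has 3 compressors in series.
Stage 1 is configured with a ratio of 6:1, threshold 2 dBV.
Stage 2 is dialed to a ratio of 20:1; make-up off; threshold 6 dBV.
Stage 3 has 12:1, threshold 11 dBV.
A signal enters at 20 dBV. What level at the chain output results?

5 dBV

Stage 1: 20 dBV is 18 dB over 2 dBV; at 6:1 that becomes 3 dB over, giving 5 dBV.
Stage 2: 5 dBV is at or below the 6 dBV threshold — no compression; output 5 dBV.
Stage 3: below threshold (5 ≤ 11); passes unchanged; output 5 dBV.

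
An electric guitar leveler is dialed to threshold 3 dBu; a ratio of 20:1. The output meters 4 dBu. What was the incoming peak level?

The compressed level sits 4 − 3 = 1 dB over threshold.
Before 20:1 compression the overshoot was 1 × 20 = 20 dB, so input = 3 + 20 = 23 dBu.

23 dBu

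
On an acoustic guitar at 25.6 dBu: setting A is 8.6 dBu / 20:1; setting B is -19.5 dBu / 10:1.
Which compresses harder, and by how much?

A: 17 dB over, compressed to 0.85 dB over, so 16.15 dB of GR.
B: 45.1 dB over, compressed to 4.51 dB over, so 40.59 dB of GR.
B applies 24.44 dB more gain reduction.

B, by 24.44 dB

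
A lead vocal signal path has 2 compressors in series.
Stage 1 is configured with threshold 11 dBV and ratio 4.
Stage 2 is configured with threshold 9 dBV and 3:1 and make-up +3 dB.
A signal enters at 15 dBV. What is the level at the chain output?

13 dBV

Stage 1: overshoot 4 dB → 4/4 = 1 dB → 12 dBV.
Stage 2: overshoot 3 dB → 3/3 = 1 dB → 10 dBV; +3 dB make-up → 13 dBV.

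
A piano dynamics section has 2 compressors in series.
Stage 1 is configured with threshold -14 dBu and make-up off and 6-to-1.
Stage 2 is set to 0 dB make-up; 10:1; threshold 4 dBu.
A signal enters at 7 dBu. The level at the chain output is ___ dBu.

Stage 1: overshoot 21 dB → 21/6 = 3.5 dB → -10.5 dBu.
Stage 2: -10.5 dBu ≤ 4 dBu, so stage 2 doesn't engage; output -10.5 dBu.

-10.5 dBu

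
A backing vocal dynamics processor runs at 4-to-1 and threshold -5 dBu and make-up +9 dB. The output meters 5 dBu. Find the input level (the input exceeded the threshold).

-1 dBu

Remove make-up: 5 − 9 = -4 dBu.
Post-compression overshoot = -4 − (-5) = 1 dB.
Before 4:1 compression the overshoot was 1 × 4 = 4 dB, so input = -5 + 4 = -1 dBu.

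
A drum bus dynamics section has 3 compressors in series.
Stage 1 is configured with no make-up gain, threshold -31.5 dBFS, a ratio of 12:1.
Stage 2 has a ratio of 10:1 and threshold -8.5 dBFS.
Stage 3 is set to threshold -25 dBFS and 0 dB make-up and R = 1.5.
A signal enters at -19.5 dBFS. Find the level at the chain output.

-30.5 dBFS

Stage 1: 12 dB above -31.5 dBFS, reduced 12:1 to 1 dB above → -30.5 dBFS.
Stage 2: below threshold (-30.5 ≤ -8.5); passes unchanged; output -30.5 dBFS.
Stage 3: -30.5 dBFS ≤ -25 dBFS, so stage 3 doesn't engage; output -30.5 dBFS.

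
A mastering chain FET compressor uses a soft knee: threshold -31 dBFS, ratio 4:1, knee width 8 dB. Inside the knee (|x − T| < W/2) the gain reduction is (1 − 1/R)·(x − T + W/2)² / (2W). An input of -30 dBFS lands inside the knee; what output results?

x − T + W/2 = -30 − (-31) + 4 = 5.
GR = (1 − 1/4) × 5² / 16 = 0.75 × 25 / 16 = 1.171875 dB.
Output = -30 − 1.171875 = -31.171875 dBFS.

-31.171875 dBFS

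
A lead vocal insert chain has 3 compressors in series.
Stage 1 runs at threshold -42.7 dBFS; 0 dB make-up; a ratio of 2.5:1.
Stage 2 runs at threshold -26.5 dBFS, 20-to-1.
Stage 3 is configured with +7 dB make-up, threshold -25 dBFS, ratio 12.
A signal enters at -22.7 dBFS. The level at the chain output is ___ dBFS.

-27.7 dBFS

Stage 1: 20 dB above -42.7 dBFS, reduced 2.5:1 to 8 dB above → -34.7 dBFS.
Stage 2: below threshold (-34.7 ≤ -26.5); passes unchanged; output -34.7 dBFS.
Stage 3: below threshold (-34.7 ≤ -25); passes unchanged; make-up brings it to -27.7 dBFS.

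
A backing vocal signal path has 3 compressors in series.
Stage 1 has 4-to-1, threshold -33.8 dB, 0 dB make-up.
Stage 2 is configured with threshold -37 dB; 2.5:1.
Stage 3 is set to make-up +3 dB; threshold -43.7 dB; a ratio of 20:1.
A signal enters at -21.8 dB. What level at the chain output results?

-40.241 dB

Stage 1: 12 dB above -33.8 dB, reduced 4:1 to 3 dB above → -30.8 dB.
Stage 2: -30.8 dB is 6.2 dB over -37 dB; at 2.5:1 that becomes 2.48 dB over, giving -34.52 dB.
Stage 3: overshoot 9.18 dB → 9.18/20 = 0.459 dB → -43.241 dB; +3 dB make-up → -40.241 dB.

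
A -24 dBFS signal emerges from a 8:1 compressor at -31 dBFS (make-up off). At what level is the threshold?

-32 dBFS

Input is 8 dB above T (since output overshoot × R = input overshoot: (-31 − T)·8 = -24 − T gives T = -32 dBFS).
Check: -32 + (-24 − (-32))/8 = -32 + 1 = -31 dBFS. ✓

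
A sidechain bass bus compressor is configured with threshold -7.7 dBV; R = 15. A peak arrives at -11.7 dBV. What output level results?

-11.7 dBV is 4 dB below the -7.7 dBV threshold, so no gain reduction is applied.
Output = input = -11.7 dBV.

-11.7 dBV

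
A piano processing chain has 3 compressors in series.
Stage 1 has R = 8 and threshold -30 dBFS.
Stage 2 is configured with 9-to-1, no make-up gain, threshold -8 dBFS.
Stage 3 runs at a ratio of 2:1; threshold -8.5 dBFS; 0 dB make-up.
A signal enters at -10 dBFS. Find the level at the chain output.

-27.5 dBFS

Stage 1: 20 dB above -30 dBFS, reduced 8:1 to 2.5 dB above → -27.5 dBFS.
Stage 2: below threshold (-27.5 ≤ -8); passes unchanged; output -27.5 dBFS.
Stage 3: -27.5 dBFS ≤ -8.5 dBFS, so stage 3 doesn't engage; output -27.5 dBFS.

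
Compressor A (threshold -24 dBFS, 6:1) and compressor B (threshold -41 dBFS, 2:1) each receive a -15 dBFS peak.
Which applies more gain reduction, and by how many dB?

A: GR = 9 − 9/6 = 7.5 dB.
B: GR = 26 − 26/2 = 13 dB.
B reduces 5.5 dB more.

B, by 5.5 dB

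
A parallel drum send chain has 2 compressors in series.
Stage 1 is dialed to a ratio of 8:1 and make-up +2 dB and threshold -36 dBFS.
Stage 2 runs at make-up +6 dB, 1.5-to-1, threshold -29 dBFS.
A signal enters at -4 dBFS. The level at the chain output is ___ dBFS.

Stage 1: overshoot 32 dB → 32/8 = 4 dB → -32 dBFS; +2 dB make-up → -30 dBFS.
Stage 2: -30 dBFS is at or below the -29 dBFS threshold — no compression; make-up brings it to -24 dBFS.

-24 dBFS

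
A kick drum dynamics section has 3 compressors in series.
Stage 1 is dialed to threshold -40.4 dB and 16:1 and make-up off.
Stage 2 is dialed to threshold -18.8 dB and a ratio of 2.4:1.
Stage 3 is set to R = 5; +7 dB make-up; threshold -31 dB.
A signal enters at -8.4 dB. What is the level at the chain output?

-31.4 dB

Stage 1: 32 dB above -40.4 dB, reduced 16:1 to 2 dB above → -38.4 dB.
Stage 2: below threshold (-38.4 ≤ -18.8); passes unchanged; output -38.4 dB.
Stage 3: -38.4 dB ≤ -31 dB, so stage 3 doesn't engage; make-up brings it to -31.4 dB.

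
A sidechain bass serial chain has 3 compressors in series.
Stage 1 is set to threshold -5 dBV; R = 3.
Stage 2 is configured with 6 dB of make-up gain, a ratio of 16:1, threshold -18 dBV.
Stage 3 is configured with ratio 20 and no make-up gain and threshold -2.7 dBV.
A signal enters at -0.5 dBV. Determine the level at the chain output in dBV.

Stage 1: overshoot 4.5 dB → 4.5/3 = 1.5 dB → -3.5 dBV.
Stage 2: overshoot 14.5 dB → 14.5/16 = 0.90625 dB → -17.09375 dBV; +6 dB make-up → -11.09375 dBV.
Stage 3: below threshold (-11.09375 ≤ -2.7); passes unchanged; output -11.09375 dBV.

-11.09375 dBV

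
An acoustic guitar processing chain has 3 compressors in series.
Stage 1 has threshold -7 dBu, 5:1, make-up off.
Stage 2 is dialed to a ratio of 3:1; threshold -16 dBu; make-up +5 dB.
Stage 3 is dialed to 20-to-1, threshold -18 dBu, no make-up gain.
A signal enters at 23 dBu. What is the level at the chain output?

Stage 1: overshoot 30 dB → 30/5 = 6 dB → -1 dBu.
Stage 2: overshoot 15 dB → 15/3 = 5 dB → -11 dBu; +5 dB make-up → -6 dBu.
Stage 3: 12 dB above -18 dBu, reduced 20:1 to 0.6 dB above → -17.4 dBu.

-17.4 dBu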